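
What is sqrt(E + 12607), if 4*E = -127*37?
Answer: 3*sqrt(5081)/2 ≈ 106.92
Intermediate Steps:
E = -4699/4 (E = (-127*37)/4 = (1/4)*(-4699) = -4699/4 ≈ -1174.8)
sqrt(E + 12607) = sqrt(-4699/4 + 12607) = sqrt(45729/4) = 3*sqrt(5081)/2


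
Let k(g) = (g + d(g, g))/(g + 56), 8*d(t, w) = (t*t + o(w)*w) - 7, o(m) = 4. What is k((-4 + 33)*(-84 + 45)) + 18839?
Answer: 80374909/4300 ≈ 18692.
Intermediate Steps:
d(t, w) = -7/8 + w/2 + t²/8 (d(t, w) = ((t*t + 4*w) - 7)/8 = ((t² + 4*w) - 7)/8 = (-7 + t² + 4*w)/8 = -7/8 + w/2 + t²/8)
k(g) = (-7/8 + g²/8 + 3*g/2)/(56 + g) (k(g) = (g + (-7/8 + g/2 + g²/8))/(g + 56) = (-7/8 + g²/8 + 3*g/2)/(56 + g))
k((-4 + 33)*(-84 + 45)) + 18839 = (-7 + ((-4 + 33)*(-84 + 45))² + 12*((-4 + 33)*(-84 + 45)))/(8*(56 + (-4 + 33)*(-84 + 45))) + 18839 = (-7 + (29*(-39))² + 12*(29*(-39)))/(8*(56 + 29*(-39))) + 18839 = (-7 + (-1131)² + 12*(-1131))/(8*(56 - 1131)) + 18839 = (⅛)*(-7 + 1279161 - 13572)/(-1075) + 18839 = (⅛)*(-1/1075)*1265582 + 18839 = -632791/4300 + 18839 = 80374909/4300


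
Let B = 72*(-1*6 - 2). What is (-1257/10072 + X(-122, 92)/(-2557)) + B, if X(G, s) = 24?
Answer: -14837819781/25754104 ≈ -576.13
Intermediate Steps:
B = -576 (B = 72*(-6 - 2) = 72*(-8) = -576)
(-1257/10072 + X(-122, 92)/(-2557)) + B = (-1257/10072 + 24/(-2557)) - 576 = (-1257*1/10072 + 24*(-1/2557)) - 576 = (-1257/10072 - 24/2557) - 576 = -3455877/25754104 - 576 = -14837819781/25754104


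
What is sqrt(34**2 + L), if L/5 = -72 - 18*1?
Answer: sqrt(706) ≈ 26.571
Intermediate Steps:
L = -450 (L = 5*(-72 - 18*1) = 5*(-72 - 18) = 5*(-90) = -450)
sqrt(34**2 + L) = sqrt(34**2 - 450) = sqrt(1156 - 450) = sqrt(706)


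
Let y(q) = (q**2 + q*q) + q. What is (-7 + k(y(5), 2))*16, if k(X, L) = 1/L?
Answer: -104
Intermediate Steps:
y(q) = q + 2*q**2 (y(q) = (q**2 + q**2) + q = 2*q**2 + q = q + 2*q**2)
(-7 + k(y(5), 2))*16 = (-7 + 1/2)*16 = -13/2*16 = -104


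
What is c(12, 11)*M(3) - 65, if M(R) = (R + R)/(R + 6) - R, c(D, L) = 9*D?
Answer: -317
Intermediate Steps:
M(R) = -R + 2*R/(6 + R) (M(R) = (2*R)/(6 + R) - R = 2*R/(6 + R) - R = -R + 2*R/(6 + R))
c(12, 11)*M(3) - 65 = (9*12)*(-1*3*(4 + 3)/(6 + 3)) - 65 = 108*(-1*3*7/9) - 65 = 108*(-1*3*1/9*7) - 65 = 108*(-7/3) - 65 = -252 - 65 = -317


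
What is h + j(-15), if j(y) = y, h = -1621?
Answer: -1636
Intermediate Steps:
h + j(-15) = -1621 - 15 = -1636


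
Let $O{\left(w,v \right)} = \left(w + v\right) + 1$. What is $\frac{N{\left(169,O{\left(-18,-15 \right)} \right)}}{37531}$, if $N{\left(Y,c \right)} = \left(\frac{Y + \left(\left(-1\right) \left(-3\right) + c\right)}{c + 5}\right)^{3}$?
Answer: $- \frac{2744000}{738722673} \approx -0.0037145$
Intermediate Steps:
$O{\left(w,v \right)} = 1 + v + w$ ($O{\left(w,v \right)} = \left(v + w\right) + 1 = 1 + v + w$)
$N{\left(Y,c \right)} = \frac{\left(3 + Y + c\right)^{3}}{\left(5 + c\right)^{3}}$ ($N{\left(Y,c \right)} = \left(\frac{Y + \left(3 + c\right)}{5 + c}\right)^{3} = \left(\frac{3 + Y + c}{5 + c}\right)^{3} = \frac{\left(3 + Y + c\right)^{3}}{\left(5 + c\right)^{3}}$)
$\frac{N{\left(169,O{\left(-18,-15 \right)} \right)}}{37531} = \frac{\frac{1}{\left(5 - 32\right)^{3}} \left(3 + 169 - 32\right)^{3}}{37531} = \frac{\left(3 + 169 - 32\right)^{3}}{\left(5 - 32\right)^{3}} \cdot \frac{1}{37531} = \frac{140^{3}}{-19683} \cdot \frac{1}{37531} = \left(- \frac{1}{19683}\right) 2744000 \cdot \frac{1}{37531} = \left(- \frac{2744000}{19683}\right) \frac{1}{37531} = - \frac{2744000}{738722673}$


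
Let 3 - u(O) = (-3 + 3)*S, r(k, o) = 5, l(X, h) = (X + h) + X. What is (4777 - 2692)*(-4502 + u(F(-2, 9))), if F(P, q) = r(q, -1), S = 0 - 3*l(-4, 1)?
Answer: -9380415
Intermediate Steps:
l(X, h) = h + 2*X
S = 21 (S = 0 - 3*(1 + 2*(-4)) = 0 - 3*(1 - 8) = 0 - 3*(-7) = 0 + 21 = 21)
F(P, q) = 5
u(O) = 3 (u(O) = 3 - (-3 + 3)*21 = 3 - 0*21 = 3 - 1*0 = 3 + 0 = 3)
(4777 - 2692)*(-4502 + u(F(-2, 9))) = (4777 - 2692)*(-4502 + 3) = 2085*(-4499) = -9380415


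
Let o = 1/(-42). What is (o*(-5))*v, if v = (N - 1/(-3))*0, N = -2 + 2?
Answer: 0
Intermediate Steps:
o = -1/42 ≈ -0.023810
N = 0
v = 0 (v = (0 - 1/(-3))*0 = (0 - 1*(-⅓))*0 = (0 + ⅓)*0 = (⅓)*0 = 0)
(o*(-5))*v = -1/42*(-5)*0 = (5/42)*0 = 0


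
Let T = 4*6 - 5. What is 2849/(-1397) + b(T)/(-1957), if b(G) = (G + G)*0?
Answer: -259/127 ≈ -2.0394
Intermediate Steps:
T = 19 (T = 24 - 5 = 19)
b(G) = 0 (b(G) = (2*G)*0 = 0)
2849/(-1397) + b(T)/(-1957) = 2849/(-1397) + 0/(-1957) = 2849*(-1/1397) + 0*(-1/1957) = -259/127 + 0 = -259/127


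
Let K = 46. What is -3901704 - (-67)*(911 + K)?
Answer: -3837585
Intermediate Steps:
-3901704 - (-67)*(911 + K) = -3901704 - (-67)*(911 + 46) = -3901704 - (-67)*957 = -3901704 - 1*(-64119) = -3901704 + 64119 = -3837585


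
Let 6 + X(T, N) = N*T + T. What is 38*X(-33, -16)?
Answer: 18582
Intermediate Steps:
X(T, N) = -6 + T + N*T (X(T, N) = -6 + (N*T + T) = -6 + (T + N*T) = -6 + T + N*T)
38*X(-33, -16) = 38*(-6 - 33 - 16*(-33)) = 38*(-6 - 33 + 528) = 38*489 = 18582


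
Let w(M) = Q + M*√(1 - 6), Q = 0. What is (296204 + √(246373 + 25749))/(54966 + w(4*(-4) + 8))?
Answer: (296204 + √272122)/(54966 - 8*I*√5) ≈ 5.3983 + 0.0017569*I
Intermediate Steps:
w(M) = I*M*√5 (w(M) = 0 + M*√(1 - 6) = 0 + M*√(-5) = 0 + M*(I*√5) = 0 + I*M*√5 = I*M*√5)
(296204 + √(246373 + 25749))/(54966 + w(4*(-4) + 8)) = (296204 + √(246373 + 25749))/(54966 + I*(4*(-4) + 8)*√5) = (296204 + √272122)/(54966 + I*(-16 + 8)*√5) = (296204 + √272122)/(54966 + I*(-8)*√5) = (296204 + √272122)/(54966 - 8*I*√5)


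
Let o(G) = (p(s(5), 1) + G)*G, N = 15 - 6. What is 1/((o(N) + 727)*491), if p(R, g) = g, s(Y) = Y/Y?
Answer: 1/401147 ≈ 2.4929e-6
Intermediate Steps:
s(Y) = 1
N = 9
o(G) = G*(1 + G) (o(G) = (1 + G)*G = G*(1 + G))
1/((o(N) + 727)*491) = 1/((9*(1 + 9) + 727)*491) = 1/((9*10 + 727)*491) = 1/((90 + 727)*491) = 1/(817*491) = 1/401147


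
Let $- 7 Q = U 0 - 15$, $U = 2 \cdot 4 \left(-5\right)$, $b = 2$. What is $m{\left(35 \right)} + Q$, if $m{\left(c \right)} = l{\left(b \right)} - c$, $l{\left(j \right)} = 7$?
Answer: $- \frac{181}{7} \approx -25.857$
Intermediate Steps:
$m{\left(c \right)} = 7 - c$
$U = -40$ ($U = 8 \left(-5\right) = -40$)
$Q = \frac{15}{7}$ ($Q = - \frac{\left(-40\right) 0 - 15}{7} = - \frac{0 - 15}{7} = \left(- \frac{1}{7}\right) \left(-15\right) = \frac{15}{7} \approx 2.1429$)
$m{\left(35 \right)} + Q = \left(7 - 35\right) + \frac{15}{7} = -28 + \frac{15}{7} = - \frac{181}{7}$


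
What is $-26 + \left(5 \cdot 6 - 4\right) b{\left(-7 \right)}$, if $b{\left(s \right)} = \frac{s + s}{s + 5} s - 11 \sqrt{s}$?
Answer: $-1300 - 286 i \sqrt{7} \approx -1300.0 - 756.68 i$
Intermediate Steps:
$b{\left(s \right)} = - 11 \sqrt{s} + \frac{2 s^{2}}{5 + s}$ ($b{\left(s \right)} = \frac{2 s}{5 + s} s - 11 \sqrt{s} = \frac{2 s^{2}}{5 + s} - 11 \sqrt{s} = - 11 \sqrt{s} + \frac{2 s^{2}}{5 + s}$)
$-26 + \left(5 \cdot 6 - 4\right) b{\left(-7 \right)} = -26 + \left(5 \cdot 6 - 4\right) \frac{- 55 \sqrt{-7} - 11 \left(-7\right)^{\frac{3}{2}} + 2 \left(-7\right)^{2}}{5 - 7} = -26 + \left(30 - 4\right) \frac{- 55 i \sqrt{7} - 11 \left(- 7 i \sqrt{7}\right) + 2 \cdot 49}{-2} = -26 + 26 \left(- \frac{- 55 i \sqrt{7} + 77 i \sqrt{7} + 98}{2}\right) = -26 + 26 \left(- \frac{98 + 22 i \sqrt{7}}{2}\right) = -26 + 26 \left(-49 - 11 i \sqrt{7}\right) = -26 - \left(1274 + 286 i \sqrt{7}\right) = -1300 - 286 i \sqrt{7}$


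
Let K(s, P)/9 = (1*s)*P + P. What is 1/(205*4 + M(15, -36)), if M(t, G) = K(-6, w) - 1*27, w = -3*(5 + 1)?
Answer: 1/1603 ≈ 0.00062383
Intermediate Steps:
w = -18 (w = -3*6 = -18)
K(s, P) = 9*P + 9*P*s (K(s, P) = 9*((1*s)*P + P) = 9*(s*P + P) = 9*(P*s + P) = 9*(P + P*s) = 9*P + 9*P*s)
M(t, G) = 783 (M(t, G) = 9*(-18)*(1 - 6) - 1*27 = 9*(-18)*(-5) - 27 = 810 - 27 = 783)
1/(205*4 + M(15, -36)) = 1/(205*4 + 783) = 1/(820 + 783) = 1/1603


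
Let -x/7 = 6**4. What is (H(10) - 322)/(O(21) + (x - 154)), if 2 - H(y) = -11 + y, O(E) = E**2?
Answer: 319/8785 ≈ 0.036312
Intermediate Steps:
x = -9072 (x = -7*6**4 = -7*1296 = -9072)
H(y) = 13 - y (H(y) = 2 - (-11 + y) = 2 + (11 - y) = 13 - y)
(H(10) - 322)/(O(21) + (x - 154)) = ((13 - 1*10) - 322)/(21**2 + (-9072 - 154)) = ((13 - 10) - 322)/(441 - 9226) = (3 - 322)/(-8785) = -319*(-1/8785) = 319/8785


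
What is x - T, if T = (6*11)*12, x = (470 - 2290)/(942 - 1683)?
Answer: -45004/57 ≈ -789.54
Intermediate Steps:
x = 140/57 (x = -1820/(-741) = -1820*(-1/741) = 140/57 ≈ 2.4561)
T = 792 (T = 66*12 = 792)
x - T = 140/57 - 1*792 = 140/57 - 792 = -45004/57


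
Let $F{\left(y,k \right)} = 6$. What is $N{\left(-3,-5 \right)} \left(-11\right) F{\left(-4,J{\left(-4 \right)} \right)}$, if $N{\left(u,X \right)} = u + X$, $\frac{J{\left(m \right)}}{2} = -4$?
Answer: $528$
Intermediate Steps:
$J{\left(m \right)} = -8$ ($J{\left(m \right)} = 2 \left(-4\right) = -8$)
$N{\left(u,X \right)} = X + u$
$N{\left(-3,-5 \right)} \left(-11\right) F{\left(-4,J{\left(-4 \right)} \right)} = \left(-5 - 3\right) \left(-11\right) 6 = \left(-8\right) \left(-11\right) 6 = 88 \cdot 6 = 528$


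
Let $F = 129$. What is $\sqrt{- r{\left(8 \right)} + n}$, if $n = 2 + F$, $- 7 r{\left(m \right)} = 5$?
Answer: $\frac{\sqrt{6454}}{7} \approx 11.477$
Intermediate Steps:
$r{\left(m \right)} = - \frac{5}{7}$ ($r{\left(m \right)} = \left(- \frac{1}{7}\right) 5 = - \frac{5}{7}$)
$n = 131$ ($n = 2 + 129 = 131$)
$\sqrt{- r{\left(8 \right)} + n} = \sqrt{\left(-1\right) \left(- \frac{5}{7}\right) + 131} = \sqrt{\frac{5}{7} + 131} = \sqrt{\frac{922}{7}} = \frac{\sqrt{6454}}{7}$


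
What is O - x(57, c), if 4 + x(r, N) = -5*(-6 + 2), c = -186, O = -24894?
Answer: -24910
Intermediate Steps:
x(r, N) = 16 (x(r, N) = -4 - 5*(-6 + 2) = -4 - 5*(-4) = -4 + 20 = 16)
O - x(57, c) = -24894 - 1*16 = -24894 - 16 = -24910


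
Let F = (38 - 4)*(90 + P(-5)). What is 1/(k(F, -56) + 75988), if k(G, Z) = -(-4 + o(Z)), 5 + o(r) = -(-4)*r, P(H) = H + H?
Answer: 1/76221 ≈ 1.3120e-5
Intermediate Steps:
P(H) = 2*H
F = 2720 (F = (38 - 4)*(90 + 2*(-5)) = 34*(90 - 10) = 34*80 = 2720)
o(r) = -5 + 4*r (o(r) = -5 - (-4)*r = -5 + 4*r)
k(G, Z) = 9 - 4*Z (k(G, Z) = -(-4 + (-5 + 4*Z)) = -(-9 + 4*Z) = 9 - 4*Z)
1/(k(F, -56) + 75988) = 1/((9 - 4*(-56)) + 75988) = 1/((9 + 224) + 75988) = 1/(233 + 75988) = 1/76221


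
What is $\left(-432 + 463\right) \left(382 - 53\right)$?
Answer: $10199$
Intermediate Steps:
$\left(-432 + 463\right) \left(382 - 53\right) = 31 \cdot 329 = 10199$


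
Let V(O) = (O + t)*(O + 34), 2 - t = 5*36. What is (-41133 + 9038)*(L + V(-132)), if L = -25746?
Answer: -148728230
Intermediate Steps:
t = -178 (t = 2 - 5*36 = 2 - 1*180 = 2 - 180 = -178)
V(O) = (-178 + O)*(34 + O) (V(O) = (O - 178)*(O + 34) = (-178 + O)*(34 + O))
(-41133 + 9038)*(L + V(-132)) = (-41133 + 9038)*(-25746 + (-6052 + (-132)**2 - 144*(-132))) = -32095*(-25746 + (-6052 + 17424 + 19008)) = -32095*(-25746 + 30380) = -32095*4634 = -148728230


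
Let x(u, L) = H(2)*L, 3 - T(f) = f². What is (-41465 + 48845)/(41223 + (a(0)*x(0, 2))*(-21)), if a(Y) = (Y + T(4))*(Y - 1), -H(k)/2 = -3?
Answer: 2460/12649 ≈ 0.19448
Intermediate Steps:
H(k) = 6 (H(k) = -2*(-3) = 6)
T(f) = 3 - f²
a(Y) = (-1 + Y)*(-13 + Y) (a(Y) = (Y + (3 - 1*4²))*(Y - 1) = (Y + (3 - 1*16))*(-1 + Y) = (Y + (3 - 16))*(-1 + Y) = (Y - 13)*(-1 + Y) = (-13 + Y)*(-1 + Y) = (-1 + Y)*(-13 + Y))
x(u, L) = 6*L
(-41465 + 48845)/(41223 + (a(0)*x(0, 2))*(-21)) = (-41465 + 48845)/(41223 + ((13 + 0² - 14*0)*(6*2))*(-21)) = 7380/(41223 + ((13 + 0 + 0)*12)*(-21)) = 7380/(41223 + (13*12)*(-21)) = 7380/(41223 + 156*(-21)) = 7380/(41223 - 3276) = 7380/37947 = 7380*(1/37947) = 2460/12649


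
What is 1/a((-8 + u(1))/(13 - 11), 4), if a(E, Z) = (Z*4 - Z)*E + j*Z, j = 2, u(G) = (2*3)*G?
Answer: -1/4 ≈ -0.25000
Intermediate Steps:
u(G) = 6*G
a(E, Z) = 2*Z + 3*E*Z (a(E, Z) = (Z*4 - Z)*E + 2*Z = (4*Z - Z)*E + 2*Z = (3*Z)*E + 2*Z = 3*E*Z + 2*Z = 2*Z + 3*E*Z)
1/a((-8 + u(1))/(13 - 11), 4) = 1/(4*(2 + 3*((-8 + 6*1)/(13 - 11)))) = 1/(4*(2 + 3*((-8 + 6)/2))) = 1/(4*(2 + 3*(-2*1/2))) = 1/(4*(2 + 3*(-1))) = 1/(4*(2 - 3)) = 1/(4*(-1)) = 1/(-4) = -1/4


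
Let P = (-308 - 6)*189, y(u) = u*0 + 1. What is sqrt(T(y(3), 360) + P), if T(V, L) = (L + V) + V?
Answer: 2*I*sqrt(14746) ≈ 242.87*I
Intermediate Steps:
y(u) = 1 (y(u) = 0 + 1 = 1)
T(V, L) = L + 2*V
P = -59346 (P = -314*189 = -59346)
sqrt(T(y(3), 360) + P) = sqrt((360 + 2*1) - 59346) = sqrt((360 + 2) - 59346) = sqrt(362 - 59346) = sqrt(-58984) = 2*I*sqrt(14746)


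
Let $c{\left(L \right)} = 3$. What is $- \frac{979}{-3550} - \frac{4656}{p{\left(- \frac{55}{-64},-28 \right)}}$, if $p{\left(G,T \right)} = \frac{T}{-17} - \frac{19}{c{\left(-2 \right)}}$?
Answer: $\frac{843202781}{848450} \approx 993.82$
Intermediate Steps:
$p{\left(G,T \right)} = - \frac{19}{3} - \frac{T}{17}$ ($p{\left(G,T \right)} = \frac{T}{-17} - \frac{19}{3} = T \left(- \frac{1}{17}\right) - \frac{19}{3} = - \frac{T}{17} - \frac{19}{3} = - \frac{19}{3} - \frac{T}{17}$)
$- \frac{979}{-3550} - \frac{4656}{p{\left(- \frac{55}{-64},-28 \right)}} = - \frac{979}{-3550} - \frac{4656}{- \frac{19}{3} - - \frac{28}{17}} = \left(-979\right) \left(- \frac{1}{3550}\right) - \frac{4656}{- \frac{19}{3} + \frac{28}{17}} = \frac{979}{3550} - \frac{4656}{- \frac{239}{51}} = \frac{979}{3550} - - \frac{237456}{239} = \frac{979}{3550} + \frac{237456}{239} = \frac{843202781}{848450}$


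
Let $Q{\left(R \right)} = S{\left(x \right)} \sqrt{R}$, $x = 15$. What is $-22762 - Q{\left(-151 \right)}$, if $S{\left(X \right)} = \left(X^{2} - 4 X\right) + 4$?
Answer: $-22762 - 169 i \sqrt{151} \approx -22762.0 - 2076.7 i$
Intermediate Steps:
$S{\left(X \right)} = 4 + X^{2} - 4 X$
$Q{\left(R \right)} = 169 \sqrt{R}$ ($Q{\left(R \right)} = \left(4 + 15^{2} - 60\right) \sqrt{R} = \left(4 + 225 - 60\right) \sqrt{R} = 169 \sqrt{R}$)
$-22762 - Q{\left(-151 \right)} = -22762 - 169 \sqrt{-151} = -22762 - 169 i \sqrt{151}$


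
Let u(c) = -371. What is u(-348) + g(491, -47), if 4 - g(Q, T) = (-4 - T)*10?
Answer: -797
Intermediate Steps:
g(Q, T) = 44 + 10*T (g(Q, T) = 4 - (-4 - T)*10 = 4 - (-40 - 10*T) = 4 + (40 + 10*T) = 44 + 10*T)
u(-348) + g(491, -47) = -371 + (44 + 10*(-47)) = -371 + (44 - 470) = -371 - 426 = -797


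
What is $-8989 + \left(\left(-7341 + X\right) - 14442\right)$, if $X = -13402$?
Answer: $-44174$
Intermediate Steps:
$-8989 + \left(\left(-7341 + X\right) - 14442\right) = -8989 - 35185 = -44174$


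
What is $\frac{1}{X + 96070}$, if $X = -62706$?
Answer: $\frac{1}{33364} \approx 2.9972 \cdot 10^{-5}$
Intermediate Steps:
$\frac{1}{X + 96070} = \frac{1}{-62706 + 96070} = \frac{1}{33364}$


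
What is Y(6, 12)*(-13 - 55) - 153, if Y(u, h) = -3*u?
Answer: 1071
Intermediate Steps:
Y(6, 12)*(-13 - 55) - 153 = (-3*6)*(-13 - 55) - 153 = -18*(-68) - 153 = 1224 - 153 = 1071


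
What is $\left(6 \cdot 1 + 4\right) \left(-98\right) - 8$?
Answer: $-988$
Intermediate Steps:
$\left(6 \cdot 1 + 4\right) \left(-98\right) - 8 = \left(6 + 4\right) \left(-98\right) - 8 = 10 \left(-98\right) - 8 = -980 - 8 = -988$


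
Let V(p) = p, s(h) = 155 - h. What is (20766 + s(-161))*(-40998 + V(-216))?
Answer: -868873548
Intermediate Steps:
(20766 + s(-161))*(-40998 + V(-216)) = (20766 + (155 - 1*(-161)))*(-40998 - 216) = (20766 + (155 + 161))*(-41214) = (20766 + 316)*(-41214) = 21082*(-41214) = -868873548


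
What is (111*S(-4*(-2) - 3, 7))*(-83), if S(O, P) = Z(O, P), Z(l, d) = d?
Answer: -64491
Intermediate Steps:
S(O, P) = P
(111*S(-4*(-2) - 3, 7))*(-83) = (111*7)*(-83) = 777*(-83) = -64491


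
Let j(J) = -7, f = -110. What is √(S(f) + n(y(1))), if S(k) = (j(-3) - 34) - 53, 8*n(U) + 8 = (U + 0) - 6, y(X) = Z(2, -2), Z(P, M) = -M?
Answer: I*√382/2 ≈ 9.7724*I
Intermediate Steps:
y(X) = 2 (y(X) = -1*(-2) = 2)
n(U) = -7/4 + U/8 (n(U) = -1 + ((U + 0) - 6)/8 = -1 + (U - 6)/8 = -1 + (-6 + U)/8 = -1 + (-¾ + U/8) = -7/4 + U/8)
S(k) = -94 (S(k) = (-7 - 34) - 53 = -41 - 53 = -94)
√(S(f) + n(y(1))) = √(-94 + (-7/4 + (⅛)*2)) = √(-94 + (-7/4 + ¼)) = √(-94 - 3/2) = √(-191/2) = I*√382/2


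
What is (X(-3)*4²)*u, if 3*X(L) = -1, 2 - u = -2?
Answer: -64/3 ≈ -21.333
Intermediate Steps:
u = 4 (u = 2 - 1*(-2) = 2 + 2 = 4)
X(L) = -⅓ (X(L) = (⅓)*(-1) = -⅓)
(X(-3)*4²)*u = -⅓*4²*4 = -⅓*16*4 = -16/3*4 = -64/3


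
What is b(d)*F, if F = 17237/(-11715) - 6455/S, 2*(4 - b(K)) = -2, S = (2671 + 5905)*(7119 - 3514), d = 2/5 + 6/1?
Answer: -9690599747/1317042048 ≈ -7.3578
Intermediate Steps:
d = 32/5 (d = 2*(⅕) + 6*1 = ⅖ + 6 = 32/5 ≈ 6.4000)
S = 30916480 (S = 8576*3605 = 30916480)
b(K) = 5 (b(K) = 4 - ½*(-2) = 4 + 1 = 5)
F = -9690599747/6585210240 (F = 17237/(-11715) - 6455/30916480 = 17237*(-1/11715) - 6455*1/30916480 = -1567/1065 - 1291/6183296 = -9690599747/6585210240 ≈ -1.4716)
b(d)*F = 5*(-9690599747/6585210240) = -9690599747/1317042048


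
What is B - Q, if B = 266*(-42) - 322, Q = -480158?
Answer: 468664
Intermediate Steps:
B = -11494 (B = -11172 - 322 = -11494)
B - Q = -11494 - 1*(-480158) = -11494 + 480158 = 468664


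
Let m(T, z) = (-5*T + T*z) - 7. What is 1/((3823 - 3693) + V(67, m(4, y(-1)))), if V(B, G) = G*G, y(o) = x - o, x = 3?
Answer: 1/251 ≈ 0.0039841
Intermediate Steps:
y(o) = 3 - o
m(T, z) = -7 - 5*T + T*z
V(B, G) = G²
1/((3823 - 3693) + V(67, m(4, y(-1)))) = 1/((3823 - 3693) + (-7 - 5*4 + 4*(3 - 1*(-1)))²) = 1/(130 + (-7 - 20 + 4*(3 + 1))²) = 1/(130 + (-7 - 20 + 4*4)²) = 1/(130 + (-7 - 20 + 16)²) = 1/(130 + (-11)²) = 1/(130 + 121) = 1/251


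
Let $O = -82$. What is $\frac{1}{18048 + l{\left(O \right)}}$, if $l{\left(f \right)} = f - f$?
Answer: $\frac{1}{18048} \approx 5.5408 \cdot 10^{-5}$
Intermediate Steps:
$l{\left(f \right)} = 0$
$\frac{1}{18048 + l{\left(O \right)}} = \frac{1}{18048 + 0} = \frac{1}{18048}$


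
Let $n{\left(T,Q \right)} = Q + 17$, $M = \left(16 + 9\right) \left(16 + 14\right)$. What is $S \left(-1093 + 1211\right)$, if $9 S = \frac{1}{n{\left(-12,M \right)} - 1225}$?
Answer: $- \frac{59}{2061} \approx -0.028627$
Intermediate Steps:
$M = 750$ ($M = 25 \cdot 30 = 750$)
$n{\left(T,Q \right)} = 17 + Q$
$S = - \frac{1}{4122}$ ($S = \frac{1}{9 \left(\left(17 + 750\right) - 1225\right)} = \frac{1}{9 \left(767 - 1225\right)} = \frac{1}{9 \left(-458\right)} = \frac{1}{9} \left(- \frac{1}{458}\right) = - \frac{1}{4122} \approx -0.0002426$)
$S \left(-1093 + 1211\right) = - \frac{-1093 + 1211}{4122} = \left(- \frac{1}{4122}\right) 118 = - \frac{59}{2061}$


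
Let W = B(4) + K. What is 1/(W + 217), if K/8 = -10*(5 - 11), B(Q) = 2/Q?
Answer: 2/1395 ≈ 0.0014337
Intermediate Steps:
K = 480 (K = 8*(-10*(5 - 11)) = 8*(-10*(-6)) = 8*60 = 480)
W = 961/2 (W = 2/4 + 480 = 2*(¼) + 480 = ½ + 480 = 961/2 ≈ 480.50)
1/(W + 217) = 1/(961/2 + 217) = 1/(1395/2) = 2/1395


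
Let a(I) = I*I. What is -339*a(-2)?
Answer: -1356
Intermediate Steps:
a(I) = I²
-339*a(-2) = -339*(-2)² = -339*4 = -1356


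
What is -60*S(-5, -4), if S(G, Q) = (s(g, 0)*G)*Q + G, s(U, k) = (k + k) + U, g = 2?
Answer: -2100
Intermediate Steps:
s(U, k) = U + 2*k (s(U, k) = 2*k + U = U + 2*k)
S(G, Q) = G + 2*G*Q (S(G, Q) = ((2 + 2*0)*G)*Q + G = ((2 + 0)*G)*Q + G = (2*G)*Q + G = 2*G*Q + G = G + 2*G*Q)
-60*S(-5, -4) = -(-300)*(1 + 2*(-4)) = -(-300)*(1 - 8) = -(-300)*(-7) = -60*35 = -2100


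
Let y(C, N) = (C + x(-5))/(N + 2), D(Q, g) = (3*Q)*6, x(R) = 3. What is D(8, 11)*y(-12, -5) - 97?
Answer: 335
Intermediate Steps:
D(Q, g) = 18*Q
y(C, N) = (3 + C)/(2 + N) (y(C, N) = (C + 3)/(N + 2) = (3 + C)/(2 + N))
D(8, 11)*y(-12, -5) - 97 = (18*8)*((3 - 12)/(2 - 5)) - 97 = 144*(-9/(-3)) - 97 = 144*(-1/3*(-9)) - 97 = 144*3 - 97 = 432 - 97 = 335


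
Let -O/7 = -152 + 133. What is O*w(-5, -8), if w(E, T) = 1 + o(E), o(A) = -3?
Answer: -266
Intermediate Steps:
O = 133 (O = -7*(-152 + 133) = -7*(-19) = 133)
w(E, T) = -2 (w(E, T) = 1 - 3 = -2)
O*w(-5, -8) = 133*(-2) = -266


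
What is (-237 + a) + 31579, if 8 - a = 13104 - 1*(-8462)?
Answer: 9784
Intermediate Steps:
a = -21558 (a = 8 - (13104 - 1*(-8462)) = 8 - (13104 + 8462) = 8 - 1*21566 = 8 - 21566 = -21558)
(-237 + a) + 31579 = (-237 - 21558) + 31579 = -21795 + 31579 = 9784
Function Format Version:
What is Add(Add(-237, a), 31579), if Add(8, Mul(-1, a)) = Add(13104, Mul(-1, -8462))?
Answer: 9784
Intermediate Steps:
a = -21558 (a = Add(8, Mul(-1, Add(13104, Mul(-1, -8462)))) = Add(8, Mul(-1, Add(13104, 8462))) = Add(8, Mul(-1, 21566)) = Add(8, -21566) = -21558)
Add(Add(-237, a), 31579) = Add(Add(-237, -21558), 31579) = Add(-21795, 31579) = 9784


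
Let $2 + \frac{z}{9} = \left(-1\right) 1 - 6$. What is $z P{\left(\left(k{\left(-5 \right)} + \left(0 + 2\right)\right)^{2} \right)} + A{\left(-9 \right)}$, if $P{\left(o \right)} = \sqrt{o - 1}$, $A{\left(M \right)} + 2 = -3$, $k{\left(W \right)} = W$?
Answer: $-5 - 162 \sqrt{2} \approx -234.1$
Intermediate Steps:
$A{\left(M \right)} = -5$ ($A{\left(M \right)} = -2 - 3 = -5$)
$P{\left(o \right)} = \sqrt{-1 + o}$
$z = -81$ ($z = -18 + 9 \left(\left(-1\right) 1 - 6\right) = -18 + 9 \left(-1 - 6\right) = -18 + 9 \left(-7\right) = -18 - 63 = -81$)
$z P{\left(\left(k{\left(-5 \right)} + \left(0 + 2\right)\right)^{2} \right)} + A{\left(-9 \right)} = - 81 \sqrt{-1 + \left(-5 + \left(0 + 2\right)\right)^{2}} - 5 = - 81 \sqrt{-1 + \left(-5 + 2\right)^{2}} - 5 = - 81 \sqrt{-1 + \left(-3\right)^{2}} - 5 = - 81 \sqrt{-1 + 9} - 5 = - 81 \sqrt{8} - 5 = - 81 \cdot 2 \sqrt{2} - 5 = - 162 \sqrt{2} - 5 = -5 - 162 \sqrt{2}$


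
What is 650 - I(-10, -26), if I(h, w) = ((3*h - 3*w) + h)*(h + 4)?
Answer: 878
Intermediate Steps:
I(h, w) = (4 + h)*(-3*w + 4*h) (I(h, w) = ((-3*w + 3*h) + h)*(4 + h) = (-3*w + 4*h)*(4 + h) = (4 + h)*(-3*w + 4*h))
650 - I(-10, -26) = 650 - (-12*(-26) + 4*(-10)² + 16*(-10) - 3*(-10)*(-26)) = 650 - (312 + 4*100 - 160 - 780) = 650 - (312 + 400 - 160 - 780) = 650 - 1*(-228) = 650 + 228 = 878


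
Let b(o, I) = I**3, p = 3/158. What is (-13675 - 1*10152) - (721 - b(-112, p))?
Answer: -96824970949/3944312 ≈ -24548.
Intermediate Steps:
p = 3/158 (p = 3*(1/158) = 3/158 ≈ 0.018987)
(-13675 - 1*10152) - (721 - b(-112, p)) = (-13675 - 1*10152) - (721 - (3/158)**3) = (-13675 - 10152) - (721 - 1*27/3944312) = -23827 - (721 - 27/3944312) = -23827 - 1*2843848925/3944312 = -23827 - 2843848925/3944312 = -96824970949/3944312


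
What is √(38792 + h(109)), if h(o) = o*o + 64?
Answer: √50737 ≈ 225.25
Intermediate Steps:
h(o) = 64 + o² (h(o) = o² + 64 = 64 + o²)
√(38792 + h(109)) = √(38792 + (64 + 109²)) = √(38792 + (64 + 11881)) = √(38792 + 11945) = √50737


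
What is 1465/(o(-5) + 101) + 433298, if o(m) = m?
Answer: 41598073/96 ≈ 4.3331e+5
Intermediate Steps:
1465/(o(-5) + 101) + 433298 = 1465/(-5 + 101) + 433298 = 1465/96 + 433298 = 41598073/96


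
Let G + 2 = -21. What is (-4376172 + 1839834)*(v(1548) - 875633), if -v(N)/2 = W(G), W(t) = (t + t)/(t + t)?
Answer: 2220906324630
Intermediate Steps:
G = -23 (G = -2 - 21 = -23)
W(t) = 1 (W(t) = (2*t)/((2*t)) = (2*t)*(1/(2*t)) = 1)
v(N) = -2 (v(N) = -2*1 = -2)
(-4376172 + 1839834)*(v(1548) - 875633) = (-4376172 + 1839834)*(-2 - 875633) = -2536338*(-875635) = 2220906324630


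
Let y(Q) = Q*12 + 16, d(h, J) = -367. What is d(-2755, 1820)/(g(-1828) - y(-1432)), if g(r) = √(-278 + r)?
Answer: -3150328/147371165 + 3303*I*√26/294742330 ≈ -0.021377 + 5.7142e-5*I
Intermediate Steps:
y(Q) = 16 + 12*Q (y(Q) = 12*Q + 16 = 16 + 12*Q)
d(-2755, 1820)/(g(-1828) - y(-1432)) = -367/(√(-278 - 1828) - (16 + 12*(-1432))) = -367/(√(-2106) - (16 - 17184)) = -367/(9*I*√26 - 1*(-17168)) = -367/(9*I*√26 + 17168) = -367/(17168 + 9*I*√26)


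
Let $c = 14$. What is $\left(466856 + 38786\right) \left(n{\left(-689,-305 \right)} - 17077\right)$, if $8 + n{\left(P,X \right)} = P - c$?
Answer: $-8994359896$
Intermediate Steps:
$n{\left(P,X \right)} = -22 + P$ ($n{\left(P,X \right)} = -8 + \left(P - 14\right) = -8 + \left(-14 + P\right) = -22 + P$)
$\left(466856 + 38786\right) \left(n{\left(-689,-305 \right)} - 17077\right) = \left(466856 + 38786\right) \left(\left(-22 - 689\right) - 17077\right) = 505642 \left(-711 - 17077\right) = 505642 \left(-17788\right) = -8994359896$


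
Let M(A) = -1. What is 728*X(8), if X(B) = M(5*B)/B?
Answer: -91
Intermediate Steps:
X(B) = -1/B
728*X(8) = 728*(-1/8) = -91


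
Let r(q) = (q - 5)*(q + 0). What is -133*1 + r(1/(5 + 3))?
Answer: -8551/64 ≈ -133.61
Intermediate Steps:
r(q) = q*(-5 + q) (r(q) = (-5 + q)*q = q*(-5 + q))
-133*1 + r(1/(5 + 3)) = -133*1 + (-5 + 1/(5 + 3))/(5 + 3) = -133 + (-5 + 1/8)/8 = -133 + (1/8)*(-39/8) = -133 - 39/64 = -8551/64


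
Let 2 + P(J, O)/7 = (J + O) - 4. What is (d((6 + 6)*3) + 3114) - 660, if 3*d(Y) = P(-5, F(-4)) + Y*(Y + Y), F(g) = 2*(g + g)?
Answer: 3255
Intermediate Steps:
F(g) = 4*g (F(g) = 2*(2*g) = 4*g)
P(J, O) = -42 + 7*J + 7*O (P(J, O) = -14 + 7*((J + O) - 4) = -14 + 7*(-4 + J + O) = -14 + (-28 + 7*J + 7*O) = -42 + 7*J + 7*O)
d(Y) = -63 + 2*Y**2/3 (d(Y) = ((-42 + 7*(-5) + 7*(4*(-4))) + Y*(Y + Y))/3 = ((-42 - 35 + 7*(-16)) + Y*(2*Y))/3 = ((-42 - 35 - 112) + 2*Y**2)/3 = (-189 + 2*Y**2)/3 = -63 + 2*Y**2/3)
(d((6 + 6)*3) + 3114) - 660 = ((-63 + 2*((6 + 6)*3)**2/3) + 3114) - 660 = ((-63 + 2*(12*3)**2/3) + 3114) - 660 = ((-63 + (2/3)*36**2) + 3114) - 660 = ((-63 + (2/3)*1296) + 3114) - 660 = ((-63 + 864) + 3114) - 660 = (801 + 3114) - 660 = 3915 - 660 = 3255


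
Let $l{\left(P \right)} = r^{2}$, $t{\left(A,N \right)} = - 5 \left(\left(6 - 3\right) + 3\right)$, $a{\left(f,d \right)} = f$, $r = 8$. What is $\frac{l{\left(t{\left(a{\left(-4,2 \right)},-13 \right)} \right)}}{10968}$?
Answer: $\frac{8}{1371} \approx 0.0058352$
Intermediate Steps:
$t{\left(A,N \right)} = -30$ ($t{\left(A,N \right)} = - 5 \left(3 + 3\right) = \left(-5\right) 6 = -30$)
$l{\left(P \right)} = 64$ ($l{\left(P \right)} = 8^{2} = 64$)
$\frac{l{\left(t{\left(a{\left(-4,2 \right)},-13 \right)} \right)}}{10968} = \frac{64}{10968} = 64 \cdot \frac{1}{10968} = \frac{8}{1371}$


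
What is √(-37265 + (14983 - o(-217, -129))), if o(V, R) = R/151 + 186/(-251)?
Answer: I*√32005484933917/37901 ≈ 149.27*I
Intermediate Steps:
o(V, R) = -186/251 + R/151 (o(V, R) = R*(1/151) + 186*(-1/251) = R/151 - 186/251 = -186/251 + R/151)
√(-37265 + (14983 - o(-217, -129))) = √(-37265 + (14983 - (-186/251 + (1/151)*(-129)))) = √(-37265 + (14983 - (-186/251 - 129/151))) = √(-37265 + (14983 - 1*(-60465/37901))) = √(-37265 + (14983 + 60465/37901)) = √(-37265 + 567931148/37901) = √(-844449617/37901) = I*√32005484933917/37901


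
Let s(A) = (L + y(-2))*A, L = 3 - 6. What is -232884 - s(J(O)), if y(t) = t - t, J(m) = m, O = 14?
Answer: -232842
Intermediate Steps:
y(t) = 0
L = -3
s(A) = -3*A (s(A) = (-3 + 0)*A = -3*A)
-232884 - s(J(O)) = -232884 - (-3)*14 = -232884 - 1*(-42) = -232884 + 42 = -232842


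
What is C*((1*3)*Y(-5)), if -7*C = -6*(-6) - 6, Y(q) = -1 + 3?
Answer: -180/7 ≈ -25.714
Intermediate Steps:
Y(q) = 2
C = -30/7 (C = -(-6*(-6) - 6)/7 = -(36 - 6)/7 = -⅐*30 = -30/7 ≈ -4.2857)
C*((1*3)*Y(-5)) = -30*1*3*2/7 = -90*2/7 = -30/7*6 = -180/7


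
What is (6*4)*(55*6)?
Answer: 7920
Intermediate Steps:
(6*4)*(55*6) = 24*330 = 7920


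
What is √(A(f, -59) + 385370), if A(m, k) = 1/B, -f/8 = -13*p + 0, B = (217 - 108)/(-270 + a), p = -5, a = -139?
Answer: √4578536389/109 ≈ 620.78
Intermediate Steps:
B = -109/409 (B = (217 - 108)/(-270 - 139) = 109/(-409) = 109*(-1/409) = -109/409 ≈ -0.26650)
f = -520 (f = -8*(-13*(-5) + 0) = -8*(65 + 0) = -8*65 = -520)
A(m, k) = -409/109 (A(m, k) = 1/(-109/409) = -409/109)
√(A(f, -59) + 385370) = √(-409/109 + 385370) = √(42004921/109) = √4578536389/109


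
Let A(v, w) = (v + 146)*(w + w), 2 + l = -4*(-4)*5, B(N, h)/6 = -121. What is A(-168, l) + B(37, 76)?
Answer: -4158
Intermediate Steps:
B(N, h) = -726 (B(N, h) = 6*(-121) = -726)
l = 78 (l = -2 - 4*(-4)*5 = -2 + 16*5 = -2 + 80 = 78)
A(v, w) = 2*w*(146 + v) (A(v, w) = (146 + v)*(2*w) = 2*w*(146 + v))
A(-168, l) + B(37, 76) = 2*78*(146 - 168) - 726 = 2*78*(-22) - 726 = -3432 - 726 = -4158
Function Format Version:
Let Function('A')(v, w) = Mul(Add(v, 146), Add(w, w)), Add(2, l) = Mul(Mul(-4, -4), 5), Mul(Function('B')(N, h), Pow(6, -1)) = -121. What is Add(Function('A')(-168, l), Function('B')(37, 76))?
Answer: -4158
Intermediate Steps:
Function('B')(N, h) = -726 (Function('B')(N, h) = Mul(6, -121) = -726)
l = 78 (l = Add(-2, Mul(Mul(-4, -4), 5)) = Add(-2, Mul(16, 5)) = Add(-2, 80) = 78)
Function('A')(v, w) = Mul(2, w, Add(146, v)) (Function('A')(v, w) = Mul(Add(146, v), Mul(2, w)) = Mul(2, w, Add(146, v)))
Add(Function('A')(-168, l), Function('B')(37, 76)) = Add(Mul(2, 78, Add(146, -168)), -726) = Add(Mul(2, 78, -22), -726) = Add(-3432, -726) = -4158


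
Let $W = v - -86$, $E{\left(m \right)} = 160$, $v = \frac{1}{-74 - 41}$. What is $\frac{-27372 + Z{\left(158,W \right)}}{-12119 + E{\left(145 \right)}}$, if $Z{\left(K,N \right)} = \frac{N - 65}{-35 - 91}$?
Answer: $\frac{198311347}{86642955} \approx 2.2888$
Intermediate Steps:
$v = - \frac{1}{115}$ ($v = \frac{1}{-115} = - \frac{1}{115} \approx -0.0086956$)
$W = \frac{9889}{115}$ ($W = - \frac{1}{115} - -86 = - \frac{1}{115} + 86 = \frac{9889}{115} \approx 85.991$)
$Z{\left(K,N \right)} = \frac{65}{126} - \frac{N}{126}$ ($Z{\left(K,N \right)} = \frac{-65 + N}{-126} = \left(-65 + N\right) \left(- \frac{1}{126}\right) = \frac{65}{126} - \frac{N}{126}$)
$\frac{-27372 + Z{\left(158,W \right)}}{-12119 + E{\left(145 \right)}} = \frac{-27372 + \left(\frac{65}{126} - \frac{9889}{14490}\right)}{-12119 + 160} = \frac{-27372 + \left(\frac{65}{126} - \frac{9889}{14490}\right)}{-11959} = \left(-27372 - \frac{1207}{7245}\right) \left(- \frac{1}{11959}\right) = \left(- \frac{198311347}{7245}\right) \left(- \frac{1}{11959}\right) = \frac{198311347}{86642955}$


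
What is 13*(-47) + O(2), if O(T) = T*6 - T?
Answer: -601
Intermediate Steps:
O(T) = 5*T (O(T) = 6*T - T = 5*T)
13*(-47) + O(2) = 13*(-47) + 5*2 = -611 + 10 = -601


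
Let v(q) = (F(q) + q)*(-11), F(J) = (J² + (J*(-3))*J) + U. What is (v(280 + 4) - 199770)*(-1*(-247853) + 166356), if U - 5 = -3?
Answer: 650936070844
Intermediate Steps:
U = 2 (U = 5 - 3 = 2)
F(J) = 2 - 2*J² (F(J) = (J² + (J*(-3))*J) + 2 = (J² + (-3*J)*J) + 2 = (J² - 3*J²) + 2 = -2*J² + 2 = 2 - 2*J²)
v(q) = -22 - 11*q + 22*q² (v(q) = ((2 - 2*q²) + q)*(-11) = (2 + q - 2*q²)*(-11) = -22 - 11*q + 22*q²)
(v(280 + 4) - 199770)*(-1*(-247853) + 166356) = ((-22 - 11*(280 + 4) + 22*(280 + 4)²) - 199770)*(-1*(-247853) + 166356) = ((-22 - 11*284 + 22*284²) - 199770)*(247853 + 166356) = ((-22 - 3124 + 22*80656) - 199770)*414209 = ((-22 - 3124 + 1774432) - 199770)*414209 = (1771286 - 199770)*414209 = 1571516*414209 = 650936070844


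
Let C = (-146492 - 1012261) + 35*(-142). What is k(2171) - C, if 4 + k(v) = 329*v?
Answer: 1877978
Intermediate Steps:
C = -1163723 (C = -1158753 - 4970 = -1163723)
k(v) = -4 + 329*v
k(2171) - C = (-4 + 329*2171) - 1*(-1163723) = (-4 + 714259) + 1163723 = 714255 + 1163723 = 1877978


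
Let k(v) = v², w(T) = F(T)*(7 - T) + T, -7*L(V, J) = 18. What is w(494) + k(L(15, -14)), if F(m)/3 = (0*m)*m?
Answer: 24530/49 ≈ 500.61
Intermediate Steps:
F(m) = 0 (F(m) = 3*((0*m)*m) = 3*(0*m) = 3*0 = 0)
L(V, J) = -18/7 (L(V, J) = -⅐*18 = -18/7)
w(T) = T (w(T) = 0*(7 - T) + T = 0 + T = T)
w(494) + k(L(15, -14)) = 494 + (-18/7)² = 494 + 324/49 = 24530/49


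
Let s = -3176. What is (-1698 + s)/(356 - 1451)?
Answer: 4874/1095 ≈ 4.4511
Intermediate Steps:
(-1698 + s)/(356 - 1451) = (-1698 - 3176)/(356 - 1451) = -4874/(-1095) = -4874*(-1/1095) = 4874/1095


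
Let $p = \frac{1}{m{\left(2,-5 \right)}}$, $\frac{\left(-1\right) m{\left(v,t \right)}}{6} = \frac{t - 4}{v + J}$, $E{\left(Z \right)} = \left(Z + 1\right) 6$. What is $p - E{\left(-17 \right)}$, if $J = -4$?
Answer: $\frac{2591}{27} \approx 95.963$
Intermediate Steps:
$E{\left(Z \right)} = 6 + 6 Z$ ($E{\left(Z \right)} = \left(1 + Z\right) 6 = 6 + 6 Z$)
$m{\left(v,t \right)} = - \frac{6 \left(-4 + t\right)}{-4 + v}$ ($m{\left(v,t \right)} = - 6 \frac{t - 4}{v - 4} = - 6 \frac{-4 + t}{-4 + v} = - \frac{6 \left(-4 + t\right)}{-4 + v}$)
$p = - \frac{1}{27}$ ($p = \frac{1}{6 \frac{1}{-4 + 2} \left(4 - -5\right)} = \frac{1}{6 \frac{1}{-2} \left(4 + 5\right)} = \frac{1}{6 \left(- \frac{1}{2}\right) 9} = \frac{1}{-27} = - \frac{1}{27} \approx -0.037037$)
$p - E{\left(-17 \right)} = - \frac{1}{27} - \left(6 + 6 \left(-17\right)\right) = - \frac{1}{27} - \left(6 - 102\right) = - \frac{1}{27} - -96 = - \frac{1}{27} + 96 = \frac{2591}{27}$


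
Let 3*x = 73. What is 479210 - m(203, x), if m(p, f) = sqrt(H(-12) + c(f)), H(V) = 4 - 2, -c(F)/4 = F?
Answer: 479210 - I*sqrt(858)/3 ≈ 4.7921e+5 - 9.7639*I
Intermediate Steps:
c(F) = -4*F
H(V) = 2
x = 73/3 (x = (1/3)*73 = 73/3 ≈ 24.333)
m(p, f) = sqrt(2 - 4*f)
479210 - m(203, x) = 479210 - sqrt(2 - 4*73/3) = 479210 - sqrt(2 - 292/3) = 479210 - sqrt(-286/3) = 479210 - I*sqrt(858)/3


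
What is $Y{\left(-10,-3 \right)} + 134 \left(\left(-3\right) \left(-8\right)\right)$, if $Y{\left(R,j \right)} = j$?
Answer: $3213$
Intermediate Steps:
$Y{\left(-10,-3 \right)} + 134 \left(\left(-3\right) \left(-8\right)\right) = -3 + 134 \left(\left(-3\right) \left(-8\right)\right) = -3 + 134 \cdot 24 = -3 + 3216 = 3213$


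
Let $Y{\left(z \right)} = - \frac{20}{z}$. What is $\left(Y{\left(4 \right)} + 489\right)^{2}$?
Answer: $234256$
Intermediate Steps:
$\left(Y{\left(4 \right)} + 489\right)^{2} = \left(- \frac{20}{4} + 489\right)^{2} = \left(\left(-20\right) \frac{1}{4} + 489\right)^{2} = \left(-5 + 489\right)^{2} = 484^{2} = 234256$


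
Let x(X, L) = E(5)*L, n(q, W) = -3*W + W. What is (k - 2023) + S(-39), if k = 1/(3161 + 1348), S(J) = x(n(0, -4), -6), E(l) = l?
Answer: -9256976/4509 ≈ -2053.0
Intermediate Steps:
n(q, W) = -2*W
x(X, L) = 5*L
S(J) = -30 (S(J) = 5*(-6) = -30)
k = 1/4509 ≈ 0.00022178
(k - 2023) + S(-39) = (1/4509 - 2023) - 30 = -9121706/4509 - 30 = -9256976/4509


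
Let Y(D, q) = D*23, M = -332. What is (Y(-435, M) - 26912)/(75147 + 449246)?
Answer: -36917/524393 ≈ -0.070400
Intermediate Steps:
Y(D, q) = 23*D
(Y(-435, M) - 26912)/(75147 + 449246) = (23*(-435) - 26912)/(75147 + 449246) = (-10005 - 26912)/524393 = -36917*1/524393 = -36917/524393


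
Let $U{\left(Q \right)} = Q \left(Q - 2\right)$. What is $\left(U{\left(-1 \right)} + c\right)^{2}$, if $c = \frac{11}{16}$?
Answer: $\frac{3481}{256} \approx 13.598$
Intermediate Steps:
$U{\left(Q \right)} = Q \left(-2 + Q\right)$
$c = \frac{11}{16}$ ($c = 11 \cdot \frac{1}{16} = \frac{11}{16} \approx 0.6875$)
$\left(U{\left(-1 \right)} + c\right)^{2} = \left(- (-2 - 1) + \frac{11}{16}\right)^{2} = \left(\left(-1\right) \left(-3\right) + \frac{11}{16}\right)^{2} = \left(3 + \frac{11}{16}\right)^{2} = \left(\frac{59}{16}\right)^{2} = \frac{3481}{256}$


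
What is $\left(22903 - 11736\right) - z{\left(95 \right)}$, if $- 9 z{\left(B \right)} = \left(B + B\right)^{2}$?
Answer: $\frac{136603}{9} \approx 15178.0$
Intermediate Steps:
$z{\left(B \right)} = - \frac{4 B^{2}}{9}$ ($z{\left(B \right)} = - \frac{\left(B + B\right)^{2}}{9} = - \frac{\left(2 B\right)^{2}}{9} = - \frac{4 B^{2}}{9}$)
$\left(22903 - 11736\right) - z{\left(95 \right)} = \left(22903 - 11736\right) - - \frac{4 \cdot 95^{2}}{9} = \left(22903 - 11736\right) - \left(- \frac{4}{9}\right) 9025 = 11167 - - \frac{36100}{9} = 11167 + \frac{36100}{9} = \frac{136603}{9}$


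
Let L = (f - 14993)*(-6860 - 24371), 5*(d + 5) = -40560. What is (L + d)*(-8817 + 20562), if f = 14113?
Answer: 322695789435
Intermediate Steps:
d = -8117 (d = -5 + (1/5)*(-40560) = -5 - 8112 = -8117)
L = 27483280 (L = (14113 - 14993)*(-6860 - 24371) = -880*(-31231) = 27483280)
(L + d)*(-8817 + 20562) = (27483280 - 8117)*(-8817 + 20562) = 27475163*11745 = 322695789435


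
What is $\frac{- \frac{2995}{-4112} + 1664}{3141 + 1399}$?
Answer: $\frac{6845363}{18668480} \approx 0.36668$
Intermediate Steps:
$\frac{- \frac{2995}{-4112} + 1664}{3141 + 1399} = \frac{\left(-2995\right) \left(- \frac{1}{4112}\right) + 1664}{4540} = \left(\frac{2995}{4112} + 1664\right) \frac{1}{4540} = \frac{6845363}{4112} \cdot \frac{1}{4540} = \frac{6845363}{18668480}$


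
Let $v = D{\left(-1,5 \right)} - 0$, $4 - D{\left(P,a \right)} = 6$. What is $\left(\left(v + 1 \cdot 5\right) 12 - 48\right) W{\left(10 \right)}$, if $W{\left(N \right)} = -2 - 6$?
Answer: $96$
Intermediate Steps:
$D{\left(P,a \right)} = -2$ ($D{\left(P,a \right)} = 4 - 6 = -2$)
$v = -2$ ($v = -2 - 0 = -2 + 0 = -2$)
$W{\left(N \right)} = -8$
$\left(\left(v + 1 \cdot 5\right) 12 - 48\right) W{\left(10 \right)} = \left(\left(-2 + 1 \cdot 5\right) 12 - 48\right) \left(-8\right) = \left(\left(-2 + 5\right) 12 - 48\right) \left(-8\right) = \left(3 \cdot 12 - 48\right) \left(-8\right) = \left(36 - 48\right) \left(-8\right) = \left(-12\right) \left(-8\right) = 96$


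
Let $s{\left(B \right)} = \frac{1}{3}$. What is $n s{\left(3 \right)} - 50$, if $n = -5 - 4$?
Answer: $-53$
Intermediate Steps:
$s{\left(B \right)} = \frac{1}{3}$
$n = -9$ ($n = -5 - 4 = -9$)
$n s{\left(3 \right)} - 50 = \left(-9\right) \frac{1}{3} - 50 = -3 - 50 = -53$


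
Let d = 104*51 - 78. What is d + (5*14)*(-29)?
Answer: 3196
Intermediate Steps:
d = 5226 (d = 5304 - 78 = 5226)
d + (5*14)*(-29) = 5226 + (5*14)*(-29) = 5226 + 70*(-29) = 5226 - 2030 = 3196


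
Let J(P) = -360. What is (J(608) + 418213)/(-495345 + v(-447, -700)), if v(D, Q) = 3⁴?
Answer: -417853/495264 ≈ -0.84370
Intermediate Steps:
v(D, Q) = 81
(J(608) + 418213)/(-495345 + v(-447, -700)) = (-360 + 418213)/(-495345 + 81) = 417853/(-495264) = 417853*(-1/495264) = -417853/495264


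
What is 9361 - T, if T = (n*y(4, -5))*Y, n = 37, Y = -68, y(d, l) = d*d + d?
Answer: 59681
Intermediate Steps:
y(d, l) = d + d**2 (y(d, l) = d**2 + d = d + d**2)
T = -50320 (T = (37*(4*(1 + 4)))*(-68) = (37*(4*5))*(-68) = (37*20)*(-68) = 740*(-68) = -50320)
9361 - T = 9361 - 1*(-50320) = 9361 + 50320 = 59681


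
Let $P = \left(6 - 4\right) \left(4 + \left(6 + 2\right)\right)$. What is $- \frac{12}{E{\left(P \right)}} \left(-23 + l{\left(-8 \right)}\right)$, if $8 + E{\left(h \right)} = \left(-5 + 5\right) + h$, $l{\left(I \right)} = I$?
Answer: $\frac{93}{4} \approx 23.25$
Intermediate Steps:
$P = 24$ ($P = 2 \left(4 + 8\right) = 2 \cdot 12 = 24$)
$E{\left(h \right)} = -8 + h$ ($E{\left(h \right)} = -8 + \left(\left(-5 + 5\right) + h\right) = -8 + \left(0 + h\right) = -8 + h$)
$- \frac{12}{E{\left(P \right)}} \left(-23 + l{\left(-8 \right)}\right) = - \frac{12}{-8 + 24} \left(-23 - 8\right) = - \frac{12}{16} \left(-31\right) = \left(-12\right) \frac{1}{16} \left(-31\right) = \left(- \frac{3}{4}\right) \left(-31\right) = \frac{93}{4}$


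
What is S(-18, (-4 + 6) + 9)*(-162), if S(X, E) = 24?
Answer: -3888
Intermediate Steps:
S(-18, (-4 + 6) + 9)*(-162) = 24*(-162) = -3888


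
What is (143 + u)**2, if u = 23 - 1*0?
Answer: 27556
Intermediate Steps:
u = 23 (u = 23 + 0 = 23)
(143 + u)**2 = (143 + 23)**2 = 166**2 = 27556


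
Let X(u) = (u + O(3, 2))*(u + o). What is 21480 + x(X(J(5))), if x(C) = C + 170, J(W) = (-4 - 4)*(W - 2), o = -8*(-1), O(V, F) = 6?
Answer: 21938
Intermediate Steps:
o = 8
J(W) = 16 - 8*W (J(W) = -8*(-2 + W) = 16 - 8*W)
X(u) = (6 + u)*(8 + u) (X(u) = (u + 6)*(u + 8) = (6 + u)*(8 + u))
x(C) = 170 + C
21480 + x(X(J(5))) = 21480 + (170 + (48 + (16 - 8*5)² + 14*(16 - 8*5))) = 21480 + (170 + (48 + (16 - 40)² + 14*(16 - 40))) = 21480 + (170 + (48 + (-24)² + 14*(-24))) = 21480 + (170 + (48 + 576 - 336)) = 21480 + (170 + 288) = 21480 + 458 = 21938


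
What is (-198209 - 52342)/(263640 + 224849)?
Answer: -250551/488489 ≈ -0.51291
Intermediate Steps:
(-198209 - 52342)/(263640 + 224849) = -250551/488489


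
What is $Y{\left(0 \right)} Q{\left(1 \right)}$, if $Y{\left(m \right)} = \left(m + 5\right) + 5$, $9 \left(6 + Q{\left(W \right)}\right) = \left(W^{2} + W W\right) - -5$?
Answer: $- \frac{470}{9} \approx -52.222$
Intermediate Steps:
$Q{\left(W \right)} = - \frac{49}{9} + \frac{2 W^{2}}{9}$ ($Q{\left(W \right)} = -6 + \frac{\left(W^{2} + W W\right) - -5}{9} = -6 + \frac{\left(W^{2} + W^{2}\right) + 5}{9} = -6 + \frac{2 W^{2} + 5}{9} = -6 + \frac{5 + 2 W^{2}}{9} = -6 + \left(\frac{5}{9} + \frac{2 W^{2}}{9}\right) = - \frac{49}{9} + \frac{2 W^{2}}{9}$)
$Y{\left(m \right)} = 10 + m$ ($Y{\left(m \right)} = \left(5 + m\right) + 5 = 10 + m$)
$Y{\left(0 \right)} Q{\left(1 \right)} = \left(10 + 0\right) \left(- \frac{49}{9} + \frac{2 \cdot 1^{2}}{9}\right) = 10 \left(- \frac{49}{9} + \frac{2}{9} \cdot 1\right) = 10 \left(- \frac{49}{9} + \frac{2}{9}\right) = 10 \left(- \frac{47}{9}\right) = - \frac{470}{9}$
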